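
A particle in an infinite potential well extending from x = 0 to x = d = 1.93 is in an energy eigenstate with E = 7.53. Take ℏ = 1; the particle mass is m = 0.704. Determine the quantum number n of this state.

From E_n = n²π²ℏ²/(2md²) invert to n = √(2md²E)/(πℏ).
n = (1.93/π) × √(2 × 0.704 × 7.53) = 2.000 → n = 2.

n = 2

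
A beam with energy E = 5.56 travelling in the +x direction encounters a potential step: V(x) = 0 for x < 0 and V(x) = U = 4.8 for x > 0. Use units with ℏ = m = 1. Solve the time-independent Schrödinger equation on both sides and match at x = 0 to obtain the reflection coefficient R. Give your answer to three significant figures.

R = 0.212

On each side the TISE gives plane waves with k = √(2m(E − V))/ℏ: k₁ = √(2·1·5.56) = 3.335, k₂ = √(2·1·0.76) = 1.233.
Matching ψ and ψ′ at x = 0 gives r = (k₁ − k₂)/(k₁ + k₂), so R = r² = 0.2117 and T = 1 − R = 0.7883.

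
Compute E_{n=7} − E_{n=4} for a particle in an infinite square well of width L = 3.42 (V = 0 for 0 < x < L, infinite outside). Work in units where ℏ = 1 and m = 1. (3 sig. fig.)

ΔE = 13.9

E_n = n²π²ℏ²/(2mL²), so ΔE = (7² − 4²) π²ℏ²/(2mL²).
ΔE = 33 × π² / (2 × 1 × 3.42²) = 13.92.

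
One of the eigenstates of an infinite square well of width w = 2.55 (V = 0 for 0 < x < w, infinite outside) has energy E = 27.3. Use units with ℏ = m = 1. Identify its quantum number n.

n = 6

From E_n = n²π²ℏ²/(2mw²) invert to n = √(2mw²E)/(πℏ).
n = (2.55/π) × √(2 × 1 × 27.3) = 5.998 → n = 6.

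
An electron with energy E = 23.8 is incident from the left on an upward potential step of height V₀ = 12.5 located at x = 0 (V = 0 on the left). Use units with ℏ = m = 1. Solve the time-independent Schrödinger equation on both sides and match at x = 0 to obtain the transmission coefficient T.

T = 0.966

On each side the TISE gives plane waves with k = √(2m(E − V))/ℏ: k₁ = √(2·1·23.8) = 6.899, k₂ = √(2·1·11.3) = 4.754.
Matching ψ and ψ′ at x = 0 gives r = (k₁ − k₂)/(k₁ + k₂), so R = r² = 0.03389 and T = 1 − R = 0.9661.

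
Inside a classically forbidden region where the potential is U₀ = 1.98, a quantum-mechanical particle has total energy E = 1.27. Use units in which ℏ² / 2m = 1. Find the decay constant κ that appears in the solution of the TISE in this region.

Since E < U₀ the TISE in this region is ψ'' = κ²ψ with κ = √(2m(U₀ − E))/ℏ.
κ = √(2 × 0.5 × 0.71) = 0.8426.

κ = 0.843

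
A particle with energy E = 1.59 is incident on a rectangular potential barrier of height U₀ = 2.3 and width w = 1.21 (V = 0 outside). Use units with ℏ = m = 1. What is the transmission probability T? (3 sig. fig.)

E < U₀: inside the barrier ψ ∝ e^{±κx} with κ = √(2m(U₀ − E))/ℏ = 1.192.
κw = 1.442, sinh(κw) = 1.996.
Matching ψ, ψ′ at both faces gives T = [1 + U₀² sinh²(κw) / (4E(U₀ − E))]⁻¹ = 1/5.668 = 0.176.

T = 0.176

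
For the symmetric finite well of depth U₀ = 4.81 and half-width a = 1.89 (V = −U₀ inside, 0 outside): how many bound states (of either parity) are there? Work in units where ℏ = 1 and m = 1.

N = 4

Define the well-strength parameter z₀ = (a/ℏ)√(2mU₀) = 1.89 × √(2·1·4.81) = 5.862.
The even/odd transcendental equations gain one root per π/2 in z₀, giving N = 1 + ⌊2z₀/π⌋ = 1 + ⌊3.732⌋ = 4.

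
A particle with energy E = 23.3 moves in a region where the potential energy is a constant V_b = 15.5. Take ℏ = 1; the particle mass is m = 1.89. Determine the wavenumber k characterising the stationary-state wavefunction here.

With E > V_b the solution is oscillatory, ψ ∝ e^{±ikx} with k = √(2m(E − V_b))/ℏ.
k = √(2 × 1.89 × 7.8) = 5.430.

k = 5.43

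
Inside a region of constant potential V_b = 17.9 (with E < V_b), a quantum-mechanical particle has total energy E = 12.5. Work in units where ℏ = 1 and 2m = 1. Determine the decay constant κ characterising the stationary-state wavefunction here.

κ = 2.32

Since E < V_b the TISE in this region is ψ'' = κ²ψ with κ = √(2m(V_b − E))/ℏ.
κ = √(2 × 0.5 × 5.4) = 2.324.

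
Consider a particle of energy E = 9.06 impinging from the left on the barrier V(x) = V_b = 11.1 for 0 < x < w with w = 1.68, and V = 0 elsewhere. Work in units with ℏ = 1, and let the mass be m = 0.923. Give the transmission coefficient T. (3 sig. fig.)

T = 0.00353

E < V_b: inside the barrier ψ ∝ e^{±κx} with κ = √(2m(V_b − E))/ℏ = 1.941.
κw = 3.260, sinh(κw) = 13.01.
The exact tunnelling result is T⁻¹ = 1 + V_b² sinh²(κw) / [4E(V_b − E)] = 283.0, so T = 0.00353.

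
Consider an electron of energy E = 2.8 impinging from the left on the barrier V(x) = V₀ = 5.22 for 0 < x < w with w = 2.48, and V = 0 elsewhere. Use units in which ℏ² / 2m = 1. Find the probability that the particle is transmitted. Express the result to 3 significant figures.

T = 0.00177

E < V₀: inside the barrier ψ ∝ e^{±κx} with κ = √(2m(V₀ − E))/ℏ = 1.556.
κw = 3.858, sinh(κw) = 23.67.
The exact tunnelling result is T⁻¹ = 1 + V₀² sinh²(κw) / [4E(V₀ − E)] = 564.4, so T = 0.00177.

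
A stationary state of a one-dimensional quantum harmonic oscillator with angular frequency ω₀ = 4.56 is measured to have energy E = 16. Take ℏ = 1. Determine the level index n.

E_n = ℏω₀(n + ½) ⇒ n = E/(ℏω₀) − ½ = 16/4.56 − 0.5 = 3.009 → n = 3.

n = 3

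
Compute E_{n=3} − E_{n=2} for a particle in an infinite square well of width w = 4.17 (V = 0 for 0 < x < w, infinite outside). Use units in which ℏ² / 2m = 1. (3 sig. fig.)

ΔE = 2.84

E_n = n²π²ℏ²/(2mw²), so ΔE = (3² − 2²) π²ℏ²/(2mw²).
ΔE = 5 × π² / (2 × 0.5 × 4.17²) = 2.838.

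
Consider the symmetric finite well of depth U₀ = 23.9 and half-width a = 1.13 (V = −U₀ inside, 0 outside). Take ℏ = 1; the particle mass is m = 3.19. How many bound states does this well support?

N = 9

The dimensionless depth is z₀ = a√(2mU₀)/ℏ = 1.13 × √(152.5) = 13.95.
A new bound state (alternating even/odd) appears each time z₀ passes a multiple of π/2, so N = ⌊2z₀/π⌋ + 1 = ⌊8.883⌋ + 1 = 9.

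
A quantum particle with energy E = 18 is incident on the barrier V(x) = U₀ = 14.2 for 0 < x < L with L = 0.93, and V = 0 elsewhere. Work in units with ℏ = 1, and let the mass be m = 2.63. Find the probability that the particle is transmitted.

Above the barrier the interior wavenumber is k₂ = √(2m(E − U₀))/ℏ = 4.471, giving phase k₂L = 4.158.
Matching at both interfaces gives T⁻¹ = 1 + U₀² sin²(k₂L) / [4E(E − U₀)] = 1.533, hence T = 0.652.

T = 0.652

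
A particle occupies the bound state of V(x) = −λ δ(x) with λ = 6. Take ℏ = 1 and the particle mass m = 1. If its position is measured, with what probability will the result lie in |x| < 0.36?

The normalised bound state is ψ = √κ e^{−κ|x|} with κ = mλ/ℏ² = 6.000.
P(|x| < d) = ∫_{−d}^{d} κ e^{−2κ|x|} dx = 1 − e^{−2κd} = 1 − e^{−4.320} = 0.9867.

P = 0.987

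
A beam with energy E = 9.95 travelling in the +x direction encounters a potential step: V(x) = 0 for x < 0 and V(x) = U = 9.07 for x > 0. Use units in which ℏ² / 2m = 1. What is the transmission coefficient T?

T = 0.707

The wavenumbers are k₁ = √(2mE)/ℏ = 3.154 on the left and k₂ = √(2m(E − U))/ℏ = 0.9381 on the right.
Continuity of ψ and ψ′ at the step yields the reflection amplitude r = (k₁ − k₂)/(k₁ + k₂) = 0.5416; thus R = |r|² = 0.2933, T = 0.7067.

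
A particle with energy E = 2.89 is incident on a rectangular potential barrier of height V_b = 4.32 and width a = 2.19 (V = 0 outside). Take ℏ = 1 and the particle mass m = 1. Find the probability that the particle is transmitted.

T = 0.00215

Since E < V_b the interior solution is evanescent with decay constant κ = √(2m(V_b − E))/ℏ = 1.691.
κa = 3.704, sinh(κa) = 20.28.
Matching ψ, ψ′ at both faces gives T = [1 + V_b² sinh²(κa) / (4E(V_b − E))]⁻¹ = 1/465.5 = 0.00215.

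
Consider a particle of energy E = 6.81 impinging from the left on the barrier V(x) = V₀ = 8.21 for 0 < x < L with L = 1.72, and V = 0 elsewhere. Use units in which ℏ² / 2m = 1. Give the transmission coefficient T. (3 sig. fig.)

Since E < V₀ the interior solution is evanescent with decay constant κ = √(2m(V₀ − E))/ℏ = 1.183.
κL = 2.035, sinh(κL) = 3.761.
Matching ψ, ψ′ at both faces gives T = [1 + V₀² sinh²(κL) / (4E(V₀ − E))]⁻¹ = 1/26.00 = 0.0385.

T = 0.0385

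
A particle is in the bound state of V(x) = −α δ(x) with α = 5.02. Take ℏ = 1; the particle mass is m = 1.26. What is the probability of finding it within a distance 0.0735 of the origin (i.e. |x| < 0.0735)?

The normalised bound state is ψ = √κ e^{−κ|x|} with κ = mα/ℏ² = 6.325.
P(|x| < d) = ∫_{−d}^{d} κ e^{−2κ|x|} dx = 1 − e^{−2κd} = 1 − e^{−0.9298} = 0.6054.

P = 0.605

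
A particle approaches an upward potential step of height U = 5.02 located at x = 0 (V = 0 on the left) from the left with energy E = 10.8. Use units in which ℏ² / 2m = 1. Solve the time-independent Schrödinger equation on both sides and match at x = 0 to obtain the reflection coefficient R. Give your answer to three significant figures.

On each side the TISE gives plane waves with k = √(2m(E − V))/ℏ: k₁ = √(2·½·10.8) = 3.286, k₂ = √(2·½·5.78) = 2.404.
Continuity of ψ and ψ′ at the step yields the reflection amplitude r = (k₁ − k₂)/(k₁ + k₂) = 0.1550; thus R = |r|² = 0.02403, T = 0.9760.

R = 0.0240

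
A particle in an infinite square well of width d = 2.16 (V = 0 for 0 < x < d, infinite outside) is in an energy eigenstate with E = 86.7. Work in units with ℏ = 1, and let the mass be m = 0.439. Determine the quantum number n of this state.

n = 6

From E_n = n²π²ℏ²/(2md²) invert to n = √(2md²E)/(πℏ).
n = (2.16/π) × √(2 × 0.439 × 86.7) = 5.999 → n = 6.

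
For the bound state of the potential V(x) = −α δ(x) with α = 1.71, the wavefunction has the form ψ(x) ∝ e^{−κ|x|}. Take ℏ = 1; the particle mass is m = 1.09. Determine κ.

κ = 1.86

Integrate −(ℏ²/2m)ψ'' − αδ(x)ψ = Eψ from −ε to +ε: the ψ'' term gives ψ'(0⁺) − ψ'(0⁻) and the δ term gives −(2mα/ℏ²)ψ(0).
With ψ ∝ e^{−κ|x|} this yields −2κ = −2mα/ℏ², so κ = mα/ℏ² = 1.864.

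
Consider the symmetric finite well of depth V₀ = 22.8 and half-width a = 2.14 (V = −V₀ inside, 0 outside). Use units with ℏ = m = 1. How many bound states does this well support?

N = 10

Define the well-strength parameter z₀ = (a/ℏ)√(2mV₀) = 2.14 × √(2·1·22.8) = 14.45.
The even/odd transcendental equations gain one root per π/2 in z₀, giving N = 1 + ⌊2z₀/π⌋ = 1 + ⌊9.200⌋ = 10.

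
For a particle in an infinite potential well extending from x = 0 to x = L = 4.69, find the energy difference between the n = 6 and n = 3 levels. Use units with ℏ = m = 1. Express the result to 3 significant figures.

E_n = n²π²ℏ²/(2mL²), so ΔE = (6² − 3²) π²ℏ²/(2mL²).
ΔE = 27 × π² / (2 × 1 × 4.69²) = 6.057.

ΔE = 6.06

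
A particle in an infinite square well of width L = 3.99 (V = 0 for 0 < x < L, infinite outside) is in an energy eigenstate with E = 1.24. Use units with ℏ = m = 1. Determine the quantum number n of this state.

n = 2

From E_n = n²π²ℏ²/(2mL²) invert to n = √(2mL²E)/(πℏ).
n = (3.99/π) × √(2 × 1 × 1.24) = 2.000 → n = 2.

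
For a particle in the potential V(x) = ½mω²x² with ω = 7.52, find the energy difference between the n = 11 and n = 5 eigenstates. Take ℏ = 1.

E_n = ℏω(n + ½), so ΔE = (11 − 5) ℏω = 6 × 7.52 = 45.12.

ΔE = 45.1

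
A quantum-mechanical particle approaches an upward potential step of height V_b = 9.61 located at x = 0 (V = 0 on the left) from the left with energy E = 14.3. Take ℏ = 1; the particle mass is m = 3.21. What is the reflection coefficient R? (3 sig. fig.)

On each side the TISE gives plane waves with k = √(2m(E − V))/ℏ: k₁ = √(2·3.21·14.3) = 9.582, k₂ = √(2·3.21·4.69) = 5.487.
Continuity of ψ and ψ′ at the step yields the reflection amplitude r = (k₁ − k₂)/(k₁ + k₂) = 0.2717; thus R = |r|² = 0.07383, T = 0.9262.

R = 0.0738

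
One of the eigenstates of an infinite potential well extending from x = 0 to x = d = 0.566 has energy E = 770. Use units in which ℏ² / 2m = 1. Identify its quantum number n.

From E_n = n²π²ℏ²/(2md²) invert to n = √(2md²E)/(πℏ).
n = (0.566/π) × √(2 × 0.5 × 770) = 4.999 → n = 5.

n = 5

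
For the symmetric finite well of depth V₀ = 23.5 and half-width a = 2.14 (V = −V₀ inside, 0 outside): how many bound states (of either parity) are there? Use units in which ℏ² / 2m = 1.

Define the well-strength parameter z₀ = (a/ℏ)√(2mV₀) = 2.14 × √(2·0.5·23.5) = 10.37.
A new bound state (alternating even/odd) appears each time z₀ passes a multiple of π/2, so N = ⌊2z₀/π⌋ + 1 = ⌊6.604⌋ + 1 = 7.

N = 7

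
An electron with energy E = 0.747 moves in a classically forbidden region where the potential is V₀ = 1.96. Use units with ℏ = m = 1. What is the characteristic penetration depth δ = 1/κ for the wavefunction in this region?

Since E < V₀ the TISE in this region is ψ'' = κ²ψ with κ = √(2m(V₀ − E))/ℏ.
κ = √(2 × 1 × 1.213) = 1.558. The penetration depth is δ = 1/κ = 0.642.

δ = 0.642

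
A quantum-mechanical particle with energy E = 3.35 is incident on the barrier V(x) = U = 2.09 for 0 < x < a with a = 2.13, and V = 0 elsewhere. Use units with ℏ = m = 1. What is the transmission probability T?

T = 0.986

E > U: inside the barrier k₂ = √(2m(E − U))/ℏ = 1.587, k₂a = 3.381.
T = [1 + U² sin²(k₂a) / (4E(E − U))]⁻¹ = 1/1.015 = 0.986.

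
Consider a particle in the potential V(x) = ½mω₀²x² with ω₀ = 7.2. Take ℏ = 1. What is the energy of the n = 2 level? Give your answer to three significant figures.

E = 18.0

The oscillator eigenvalues are E_n = ℏω₀(n + ½), so E_2 = 7.2 × 2.5 = 18.00.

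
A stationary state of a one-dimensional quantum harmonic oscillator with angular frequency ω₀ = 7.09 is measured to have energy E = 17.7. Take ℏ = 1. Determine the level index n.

n = 2

E_n = ℏω₀(n + ½) ⇒ n = E/(ℏω₀) − ½ = 17.7/7.09 − 0.5 = 1.996 → n = 2.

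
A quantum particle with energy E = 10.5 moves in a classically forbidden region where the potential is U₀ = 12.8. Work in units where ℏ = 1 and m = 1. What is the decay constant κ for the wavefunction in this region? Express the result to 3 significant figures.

Since E < U₀ the TISE in this region is ψ'' = κ²ψ with κ = √(2m(U₀ − E))/ℏ.
κ = √(2 × 1 × 2.3) = 2.145.

κ = 2.14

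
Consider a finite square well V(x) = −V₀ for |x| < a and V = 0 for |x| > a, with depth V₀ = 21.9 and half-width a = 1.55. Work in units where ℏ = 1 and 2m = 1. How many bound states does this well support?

N = 5

The dimensionless depth is z₀ = a√(2mV₀)/ℏ = 1.55 × √(21.90) = 7.254.
A new bound state (alternating even/odd) appears each time z₀ passes a multiple of π/2, so N = ⌊2z₀/π⌋ + 1 = ⌊4.618⌋ + 1 = 5.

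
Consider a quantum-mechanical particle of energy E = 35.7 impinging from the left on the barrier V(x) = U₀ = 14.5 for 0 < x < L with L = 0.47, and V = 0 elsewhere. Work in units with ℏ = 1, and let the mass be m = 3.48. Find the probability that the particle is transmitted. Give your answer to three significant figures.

T = 0.980

Above the barrier the interior wavenumber is k₂ = √(2m(E − U₀))/ℏ = 12.15, giving phase k₂L = 5.709.
T = [1 + U₀² sin²(k₂L) / (4E(E − U₀))]⁻¹ = 1/1.020 = 0.980.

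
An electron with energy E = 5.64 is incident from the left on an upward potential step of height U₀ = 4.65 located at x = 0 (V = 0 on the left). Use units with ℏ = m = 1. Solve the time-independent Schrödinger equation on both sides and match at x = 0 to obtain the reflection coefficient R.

R = 0.168

The wavenumbers are k₁ = √(2mE)/ℏ = 3.359 on the left and k₂ = √(2m(E − U₀))/ℏ = 1.407 on the right.
Matching ψ and ψ′ at x = 0 gives r = (k₁ − k₂)/(k₁ + k₂), so R = r² = 0.1677 and T = 1 − R = 0.8323.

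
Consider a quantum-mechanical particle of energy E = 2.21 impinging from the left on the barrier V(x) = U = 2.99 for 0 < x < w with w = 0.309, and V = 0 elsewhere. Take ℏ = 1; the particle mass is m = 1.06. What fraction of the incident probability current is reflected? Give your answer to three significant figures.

E < U: inside the barrier ψ ∝ e^{±κx} with κ = √(2m(U − E))/ℏ = 1.286.
κw = 0.3974, sinh(κw) = 0.4079.
The exact tunnelling result is T⁻¹ = 1 + U² sinh²(κw) / [4E(U − E)] = 1.216, so T = 0.823.
R = 1 − T = 0.177.

R = 0.177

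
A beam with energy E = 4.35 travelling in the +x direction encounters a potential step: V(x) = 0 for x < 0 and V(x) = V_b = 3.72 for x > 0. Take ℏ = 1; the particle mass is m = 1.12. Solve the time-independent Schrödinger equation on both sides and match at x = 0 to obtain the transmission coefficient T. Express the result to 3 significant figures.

T = 0.799

On each side the TISE gives plane waves with k = √(2m(E − V))/ℏ: k₁ = √(2·1.12·4.35) = 3.122, k₂ = √(2·1.12·0.63) = 1.188.
Matching ψ and ψ′ at x = 0 gives r = (k₁ − k₂)/(k₁ + k₂), so R = r² = 0.2013 and T = 1 − R = 0.7987.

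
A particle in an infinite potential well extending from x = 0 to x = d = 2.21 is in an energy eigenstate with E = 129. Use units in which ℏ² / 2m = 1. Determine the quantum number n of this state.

n = 8

For an infinite well E_n = n²π²ℏ²/(2md²), so n = (d/πℏ)√(2mE).
n = (2.21/π) × √(2 × 0.5 × 129) = 7.990 → n = 8.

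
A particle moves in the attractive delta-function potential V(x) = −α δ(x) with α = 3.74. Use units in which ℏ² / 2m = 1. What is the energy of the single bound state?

E = -3.50

For x ≠ 0 the bound state is ψ ∝ e^{−κ|x|}; integrating the TISE across the delta gives the cusp condition 2κ = 2mα/ℏ², so κ = 1.870.
Then E = −ℏ²κ²/(2m) = −mα²/(2ℏ²) = -3.497.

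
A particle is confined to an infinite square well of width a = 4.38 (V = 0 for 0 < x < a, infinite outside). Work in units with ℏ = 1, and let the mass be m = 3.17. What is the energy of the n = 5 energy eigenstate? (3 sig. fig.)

Requiring ψ(0) = ψ(a) = 0 quantises k = nπ/a, hence E_n = ℏ²k²/2m = n²π²ℏ²/(2ma²).
E_5 = 5² × π² / (2 × 3.17 × 4.38²) = 2.029.

E = 2.03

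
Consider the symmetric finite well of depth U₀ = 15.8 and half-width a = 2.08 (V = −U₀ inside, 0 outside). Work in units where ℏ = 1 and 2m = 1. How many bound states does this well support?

N = 6

Define the well-strength parameter z₀ = (a/ℏ)√(2mU₀) = 2.08 × √(2·0.5·15.8) = 8.268.
The even/odd transcendental equations gain one root per π/2 in z₀, giving N = 1 + ⌊2z₀/π⌋ = 1 + ⌊5.263⌋ = 6.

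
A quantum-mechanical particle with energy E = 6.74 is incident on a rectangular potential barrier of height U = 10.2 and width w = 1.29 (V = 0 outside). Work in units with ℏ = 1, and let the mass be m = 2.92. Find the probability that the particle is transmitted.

Since E < U the interior solution is evanescent with decay constant κ = √(2m(U − E))/ℏ = 4.495.
κw = 5.799, sinh(κw) = 164.9.
Matching ψ, ψ′ at both faces gives T = [1 + U² sinh²(κw) / (4E(U − E))]⁻¹ = 1/30340 = 0.0000330.

T = 0.0000330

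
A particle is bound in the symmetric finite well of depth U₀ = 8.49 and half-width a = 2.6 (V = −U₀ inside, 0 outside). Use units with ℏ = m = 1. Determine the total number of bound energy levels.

Define the well-strength parameter z₀ = (a/ℏ)√(2mU₀) = 2.6 × √(2·1·8.49) = 10.71.
The even/odd transcendental equations gain one root per π/2 in z₀, giving N = 1 + ⌊2z₀/π⌋ = 1 + ⌊6.821⌋ = 7.

N = 7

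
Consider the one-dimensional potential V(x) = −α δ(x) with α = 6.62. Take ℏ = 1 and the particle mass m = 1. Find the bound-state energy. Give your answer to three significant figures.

For x ≠ 0 the bound state is ψ ∝ e^{−κ|x|}; integrating the TISE across the delta gives the cusp condition 2κ = 2mα/ℏ², so κ = 6.620.
Then E = −ℏ²κ²/(2m) = −mα²/(2ℏ²) = -21.91.

E = -21.9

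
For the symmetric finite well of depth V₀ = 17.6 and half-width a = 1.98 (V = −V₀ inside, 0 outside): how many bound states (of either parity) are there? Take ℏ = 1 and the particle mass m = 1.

N = 8

Define the well-strength parameter z₀ = (a/ℏ)√(2mV₀) = 1.98 × √(2·1·17.6) = 11.75.
A new bound state (alternating even/odd) appears each time z₀ passes a multiple of π/2, so N = ⌊2z₀/π⌋ + 1 = ⌊7.479⌋ + 1 = 8.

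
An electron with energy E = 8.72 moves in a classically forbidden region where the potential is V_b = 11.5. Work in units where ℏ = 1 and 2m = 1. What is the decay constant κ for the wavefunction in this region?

κ = 1.67

Since E < V_b the TISE in this region is ψ'' = κ²ψ with κ = √(2m(V_b − E))/ℏ.
κ = √(2 × 0.5 × 2.78) = 1.667.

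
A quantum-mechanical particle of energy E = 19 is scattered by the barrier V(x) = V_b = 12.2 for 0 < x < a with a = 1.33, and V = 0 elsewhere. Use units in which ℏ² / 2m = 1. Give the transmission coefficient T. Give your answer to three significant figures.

E > V_b: inside the barrier k₂ = √(2m(E − V_b))/ℏ = 2.608, k₂a = 3.468.
T = [1 + V_b² sin²(k₂a) / (4E(E − V_b))]⁻¹ = 1/1.030 = 0.971.

T = 0.971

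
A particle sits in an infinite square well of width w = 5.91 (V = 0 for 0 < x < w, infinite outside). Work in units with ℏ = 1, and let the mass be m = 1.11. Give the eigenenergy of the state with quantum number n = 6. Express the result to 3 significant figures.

Requiring ψ(0) = ψ(w) = 0 quantises k = nπ/w, hence E_n = ℏ²k²/2m = n²π²ℏ²/(2mw²).
E_6 = 6² × π² / (2 × 1.11 × 5.91²) = 4.582.

E = 4.58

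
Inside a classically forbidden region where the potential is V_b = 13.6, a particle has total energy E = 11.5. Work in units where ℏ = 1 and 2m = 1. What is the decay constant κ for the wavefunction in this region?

κ = 1.45

Since E < V_b the TISE in this region is ψ'' = κ²ψ with κ = √(2m(V_b − E))/ℏ.
κ = √(2 × 0.5 × 2.1) = 1.449.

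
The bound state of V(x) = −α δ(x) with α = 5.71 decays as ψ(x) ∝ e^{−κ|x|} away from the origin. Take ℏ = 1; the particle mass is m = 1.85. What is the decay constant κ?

κ = 10.6

Integrating the TISE across x = 0 gives the cusp condition ψ'(0⁺) − ψ'(0⁻) = −(2mα/ℏ²)ψ(0).
With ψ ∝ e^{−κ|x|} this yields −2κ = −2mα/ℏ², so κ = mα/ℏ² = 10.56.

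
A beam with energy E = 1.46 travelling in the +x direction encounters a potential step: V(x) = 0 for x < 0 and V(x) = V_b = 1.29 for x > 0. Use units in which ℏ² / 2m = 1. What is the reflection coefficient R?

The wavenumbers are k₁ = √(2mE)/ℏ = 1.208 on the left and k₂ = √(2m(E − V_b))/ℏ = 0.4123 on the right.
Matching ψ and ψ′ at x = 0 gives r = (k₁ − k₂)/(k₁ + k₂), so R = r² = 0.2412 and T = 1 − R = 0.7588.

R = 0.241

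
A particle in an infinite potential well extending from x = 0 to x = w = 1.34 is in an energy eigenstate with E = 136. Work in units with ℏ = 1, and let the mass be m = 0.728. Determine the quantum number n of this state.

n = 6

From E_n = n²π²ℏ²/(2mw²) invert to n = √(2mw²E)/(πℏ).
n = (1.34/π) × √(2 × 0.728 × 136) = 6.002 → n = 6.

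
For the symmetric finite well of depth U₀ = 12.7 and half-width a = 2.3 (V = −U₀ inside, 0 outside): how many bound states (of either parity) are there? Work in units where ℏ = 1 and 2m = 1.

Define the well-strength parameter z₀ = (a/ℏ)√(2mU₀) = 2.3 × √(2·0.5·12.7) = 8.197.
A new bound state (alternating even/odd) appears each time z₀ passes a multiple of π/2, so N = ⌊2z₀/π⌋ + 1 = ⌊5.218⌋ + 1 = 6.

N = 6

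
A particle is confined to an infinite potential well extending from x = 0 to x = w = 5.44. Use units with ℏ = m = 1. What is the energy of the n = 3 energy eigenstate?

E = 1.50

Requiring ψ(0) = ψ(w) = 0 quantises k = nπ/w, hence E_n = ℏ²k²/2m = n²π²ℏ²/(2mw²).
E_3 = 3² × π² / (2 × 1 × 5.44²) = 1.501.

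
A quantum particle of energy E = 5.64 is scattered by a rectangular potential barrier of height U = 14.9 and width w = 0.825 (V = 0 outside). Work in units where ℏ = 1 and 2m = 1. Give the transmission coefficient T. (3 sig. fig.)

T = 0.0245

Since E < U the interior solution is evanescent with decay constant κ = √(2m(U − E))/ℏ = 3.043.
κw = 2.510, sinh(κw) = 6.115.
Matching ψ, ψ′ at both faces gives T = [1 + U² sinh²(κw) / (4E(U − E))]⁻¹ = 1/40.74 = 0.0245.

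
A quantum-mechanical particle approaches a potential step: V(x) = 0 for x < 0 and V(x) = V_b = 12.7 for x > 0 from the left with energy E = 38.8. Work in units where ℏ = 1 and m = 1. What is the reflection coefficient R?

R = 0.00976

The wavenumbers are k₁ = √(2mE)/ℏ = 8.809 on the left and k₂ = √(2m(E − V_b))/ℏ = 7.225 on the right.
Continuity of ψ and ψ′ at the step yields the reflection amplitude r = (k₁ − k₂)/(k₁ + k₂) = 0.09880; thus R = |r|² = 0.009761, T = 0.9902.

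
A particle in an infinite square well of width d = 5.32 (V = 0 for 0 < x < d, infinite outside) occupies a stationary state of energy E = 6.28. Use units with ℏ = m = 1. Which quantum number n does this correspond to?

For an infinite well E_n = n²π²ℏ²/(2md²), so n = (d/πℏ)√(2mE).
n = (5.32/π) × √(2 × 1 × 6.28) = 6.001 → n = 6.

n = 6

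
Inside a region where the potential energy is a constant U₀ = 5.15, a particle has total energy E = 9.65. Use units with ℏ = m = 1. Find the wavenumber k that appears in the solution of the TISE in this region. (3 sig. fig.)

With E > U₀ the solution is oscillatory, ψ ∝ e^{±ikx} with k = √(2m(E − U₀))/ℏ.
k = √(2 × 1 × 4.5) = 3.000.

k = 3.00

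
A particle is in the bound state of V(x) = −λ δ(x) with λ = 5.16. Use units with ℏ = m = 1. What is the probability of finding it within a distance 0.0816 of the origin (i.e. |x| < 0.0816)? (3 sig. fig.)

P = 0.569

The normalised bound state is ψ = √κ e^{−κ|x|} with κ = mλ/ℏ² = 5.160.
P(|x| < d) = ∫_{−d}^{d} κ e^{−2κ|x|} dx = 1 − e^{−2κd} = 1 − e^{−0.8421} = 0.5692.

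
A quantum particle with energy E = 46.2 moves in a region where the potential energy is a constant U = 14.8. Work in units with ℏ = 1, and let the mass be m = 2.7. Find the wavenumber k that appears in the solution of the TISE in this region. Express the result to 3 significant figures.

k = 13.0

With E > U the solution is oscillatory, ψ ∝ e^{±ikx} with k = √(2m(E − U))/ℏ.
k = √(2 × 2.7 × 31.4) = 13.02.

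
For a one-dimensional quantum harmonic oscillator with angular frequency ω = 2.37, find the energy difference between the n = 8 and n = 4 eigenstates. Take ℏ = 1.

ΔE = 9.48

E_n = ℏω(n + ½), so ΔE = (8 − 4) ℏω = 4 × 2.37 = 9.480.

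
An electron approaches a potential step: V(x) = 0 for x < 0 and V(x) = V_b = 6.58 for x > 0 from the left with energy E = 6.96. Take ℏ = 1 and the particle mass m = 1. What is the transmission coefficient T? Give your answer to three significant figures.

The wavenumbers are k₁ = √(2mE)/ℏ = 3.731 on the left and k₂ = √(2m(E − V_b))/ℏ = 0.8718 on the right.
Continuity of ψ and ψ′ at the step yields the reflection amplitude r = (k₁ − k₂)/(k₁ + k₂) = 0.6212; thus R = |r|² = 0.3859, T = 0.6141.

T = 0.614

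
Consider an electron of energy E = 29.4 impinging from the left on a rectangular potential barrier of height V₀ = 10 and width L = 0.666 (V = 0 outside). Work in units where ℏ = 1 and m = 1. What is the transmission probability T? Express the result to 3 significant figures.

E > V₀: inside the barrier k₂ = √(2m(E − V₀))/ℏ = 6.229, k₂L = 4.148.
Matching at both interfaces gives T⁻¹ = 1 + V₀² sin²(k₂L) / [4E(E − V₀)] = 1.031, hence T = 0.970.

T = 0.970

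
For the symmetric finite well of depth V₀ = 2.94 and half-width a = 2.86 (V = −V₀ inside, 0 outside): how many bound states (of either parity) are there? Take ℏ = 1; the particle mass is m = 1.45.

Define the well-strength parameter z₀ = (a/ℏ)√(2mV₀) = 2.86 × √(2·1.45·2.94) = 8.351.
A new bound state (alternating even/odd) appears each time z₀ passes a multiple of π/2, so N = ⌊2z₀/π⌋ + 1 = ⌊5.316⌋ + 1 = 6.

N = 6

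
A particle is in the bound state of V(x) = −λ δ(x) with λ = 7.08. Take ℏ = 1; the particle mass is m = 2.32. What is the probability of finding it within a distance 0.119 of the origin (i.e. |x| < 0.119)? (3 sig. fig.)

P = 0.980

The normalised bound state is ψ = √κ e^{−κ|x|} with κ = mλ/ℏ² = 16.43.
P(|x| < d) = ∫_{−d}^{d} κ e^{−2κ|x|} dx = 1 − e^{−2κd} = 1 − e^{−3.909} = 0.9799.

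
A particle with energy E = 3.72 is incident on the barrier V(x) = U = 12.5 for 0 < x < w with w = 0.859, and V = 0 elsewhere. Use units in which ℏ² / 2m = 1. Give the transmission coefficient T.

T = 0.0204

Since E < U the interior solution is evanescent with decay constant κ = √(2m(U − E))/ℏ = 2.963.
κw = 2.545, sinh(κw) = 6.334.
Matching ψ, ψ′ at both faces gives T = [1 + U² sinh²(κw) / (4E(U − E))]⁻¹ = 1/48.99 = 0.0204.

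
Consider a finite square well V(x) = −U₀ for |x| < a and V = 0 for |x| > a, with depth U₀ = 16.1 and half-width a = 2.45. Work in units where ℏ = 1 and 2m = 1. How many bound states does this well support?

N = 7

The dimensionless depth is z₀ = a√(2mU₀)/ℏ = 2.45 × √(16.10) = 9.831.
The even/odd transcendental equations gain one root per π/2 in z₀, giving N = 1 + ⌊2z₀/π⌋ = 1 + ⌊6.258⌋ = 7.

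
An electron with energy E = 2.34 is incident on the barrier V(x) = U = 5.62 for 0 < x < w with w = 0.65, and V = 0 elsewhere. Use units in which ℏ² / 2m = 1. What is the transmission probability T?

Since E < U the interior solution is evanescent with decay constant κ = √(2m(U − E))/ℏ = 1.811.
κw = 1.177, sinh(κw) = 1.469.
Matching ψ, ψ′ at both faces gives T = [1 + U² sinh²(κw) / (4E(U − E))]⁻¹ = 1/3.219 = 0.311.

T = 0.311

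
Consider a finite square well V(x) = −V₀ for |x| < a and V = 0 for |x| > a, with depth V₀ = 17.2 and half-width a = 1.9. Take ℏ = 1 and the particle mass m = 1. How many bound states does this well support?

N = 8

Define the well-strength parameter z₀ = (a/ℏ)√(2mV₀) = 1.9 × √(2·1·17.2) = 11.14.
A new bound state (alternating even/odd) appears each time z₀ passes a multiple of π/2, so N = ⌊2z₀/π⌋ + 1 = ⌊7.094⌋ + 1 = 8.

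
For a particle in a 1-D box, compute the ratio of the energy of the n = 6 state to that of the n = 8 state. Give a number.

0.5625

E_n = n²π²ℏ²/(2mL²) so the ratio is n₂²/n₁² = 36/64 = 0.5625.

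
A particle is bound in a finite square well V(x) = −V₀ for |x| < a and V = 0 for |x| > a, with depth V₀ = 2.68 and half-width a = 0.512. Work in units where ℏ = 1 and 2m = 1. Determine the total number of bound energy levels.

N = 1

Define the well-strength parameter z₀ = (a/ℏ)√(2mV₀) = 0.512 × √(2·0.5·2.68) = 0.8382.
The even/odd transcendental equations gain one root per π/2 in z₀, giving N = 1 + ⌊2z₀/π⌋ = 1 + ⌊0.5336⌋ = 1.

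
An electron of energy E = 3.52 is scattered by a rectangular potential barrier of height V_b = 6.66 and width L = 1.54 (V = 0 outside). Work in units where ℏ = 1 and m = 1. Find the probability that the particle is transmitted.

T = 0.00177

E < V_b: inside the barrier ψ ∝ e^{±κx} with κ = √(2m(V_b − E))/ℏ = 2.506.
κL = 3.859, sinh(κL) = 23.70.
Matching ψ, ψ′ at both faces gives T = [1 + V_b² sinh²(κL) / (4E(V_b − E))]⁻¹ = 1/564.7 = 0.00177.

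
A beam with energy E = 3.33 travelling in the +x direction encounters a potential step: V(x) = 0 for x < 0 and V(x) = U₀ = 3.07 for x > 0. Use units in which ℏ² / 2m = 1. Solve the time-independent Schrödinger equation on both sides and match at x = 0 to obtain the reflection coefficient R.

R = 0.317

On each side the TISE gives plane waves with k = √(2m(E − V))/ℏ: k₁ = √(2·½·3.33) = 1.825, k₂ = √(2·½·0.26) = 0.5099.
Matching ψ and ψ′ at x = 0 gives r = (k₁ − k₂)/(k₁ + k₂), so R = r² = 0.3172 and T = 1 − R = 0.6828.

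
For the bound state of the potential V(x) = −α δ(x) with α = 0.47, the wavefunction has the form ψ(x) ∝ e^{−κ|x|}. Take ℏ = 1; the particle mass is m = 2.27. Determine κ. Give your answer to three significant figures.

κ = 1.07

Integrate −(ℏ²/2m)ψ'' − αδ(x)ψ = Eψ from −ε to +ε: the ψ'' term gives ψ'(0⁺) − ψ'(0⁻) and the δ term gives −(2mα/ℏ²)ψ(0).
With ψ ∝ e^{−κ|x|} this yields −2κ = −2mα/ℏ², so κ = mα/ℏ² = 1.067.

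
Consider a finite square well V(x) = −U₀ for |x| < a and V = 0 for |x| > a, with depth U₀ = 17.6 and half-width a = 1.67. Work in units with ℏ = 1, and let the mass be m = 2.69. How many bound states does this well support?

Define the well-strength parameter z₀ = (a/ℏ)√(2mU₀) = 1.67 × √(2·2.69·17.6) = 16.25.
The even/odd transcendental equations gain one root per π/2 in z₀, giving N = 1 + ⌊2z₀/π⌋ = 1 + ⌊10.35⌋ = 11.

N = 11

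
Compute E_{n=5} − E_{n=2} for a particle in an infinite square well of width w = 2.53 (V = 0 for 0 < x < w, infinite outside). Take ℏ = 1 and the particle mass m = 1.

E_n = n²π²ℏ²/(2mw²), so ΔE = (5² − 2²) π²ℏ²/(2mw²).
ΔE = 21 × π² / (2 × 1 × 2.53²) = 16.19.

ΔE = 16.2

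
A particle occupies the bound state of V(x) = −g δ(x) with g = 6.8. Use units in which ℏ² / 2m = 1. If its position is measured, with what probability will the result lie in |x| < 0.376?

The normalised bound state is ψ = √κ e^{−κ|x|} with κ = mg/ℏ² = 3.400.
P(|x| < d) = ∫_{−d}^{d} κ e^{−2κ|x|} dx = 1 − e^{−2κd} = 1 − e^{−2.557} = 0.9224.

P = 0.922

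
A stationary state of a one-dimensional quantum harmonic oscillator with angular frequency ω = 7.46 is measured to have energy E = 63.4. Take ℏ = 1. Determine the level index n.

E_n = ℏω(n + ½) ⇒ n = E/(ℏω) − ½ = 63.4/7.46 − 0.5 = 7.999 → n = 8.

n = 8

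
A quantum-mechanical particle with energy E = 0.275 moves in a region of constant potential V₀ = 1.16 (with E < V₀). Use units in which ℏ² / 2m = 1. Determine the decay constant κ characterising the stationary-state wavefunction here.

κ = 0.941

Since E < V₀ the TISE in this region is ψ'' = κ²ψ with κ = √(2m(V₀ − E))/ℏ.
κ = √(2 × 0.5 × 0.885) = 0.9407.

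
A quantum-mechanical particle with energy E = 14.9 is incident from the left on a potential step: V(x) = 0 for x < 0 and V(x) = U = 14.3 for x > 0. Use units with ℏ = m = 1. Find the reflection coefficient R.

R = 0.443

On each side the TISE gives plane waves with k = √(2m(E − V))/ℏ: k₁ = √(2·1·14.9) = 5.459, k₂ = √(2·1·0.6) = 1.095.
Matching ψ and ψ′ at x = 0 gives r = (k₁ − k₂)/(k₁ + k₂), so R = r² = 0.4432 and T = 1 − R = 0.5568.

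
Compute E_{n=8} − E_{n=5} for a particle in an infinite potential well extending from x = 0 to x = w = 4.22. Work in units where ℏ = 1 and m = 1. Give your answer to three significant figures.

ΔE = 10.8

E_n = n²π²ℏ²/(2mw²), so ΔE = (8² − 5²) π²ℏ²/(2mw²).
ΔE = 39 × π² / (2 × 1 × 4.22²) = 10.81.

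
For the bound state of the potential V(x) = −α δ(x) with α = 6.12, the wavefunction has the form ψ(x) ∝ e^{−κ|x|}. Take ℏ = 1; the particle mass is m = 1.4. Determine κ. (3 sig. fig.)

κ = 8.57

Integrate −(ℏ²/2m)ψ'' − αδ(x)ψ = Eψ from −ε to +ε: the ψ'' term gives ψ'(0⁺) − ψ'(0⁻) and the δ term gives −(2mα/ℏ²)ψ(0).
With ψ ∝ e^{−κ|x|} this yields −2κ = −2mα/ℏ², so κ = mα/ℏ² = 8.568.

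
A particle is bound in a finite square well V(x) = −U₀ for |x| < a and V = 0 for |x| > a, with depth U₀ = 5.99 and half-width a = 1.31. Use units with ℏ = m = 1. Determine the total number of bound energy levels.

N = 3

The dimensionless depth is z₀ = a√(2mU₀)/ℏ = 1.31 × √(11.98) = 4.534.
A new bound state (alternating even/odd) appears each time z₀ passes a multiple of π/2, so N = ⌊2z₀/π⌋ + 1 = ⌊2.887⌋ + 1 = 3.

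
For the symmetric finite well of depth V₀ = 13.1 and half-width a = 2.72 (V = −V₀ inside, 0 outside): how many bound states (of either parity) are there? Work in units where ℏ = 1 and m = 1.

N = 9

The dimensionless depth is z₀ = a√(2mV₀)/ℏ = 2.72 × √(26.20) = 13.92.
The even/odd transcendental equations gain one root per π/2 in z₀, giving N = 1 + ⌊2z₀/π⌋ = 1 + ⌊8.863⌋ = 9.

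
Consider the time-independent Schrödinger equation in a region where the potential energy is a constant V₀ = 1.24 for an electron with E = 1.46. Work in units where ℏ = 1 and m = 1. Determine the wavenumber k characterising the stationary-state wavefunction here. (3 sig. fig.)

k = 0.663

With E > V₀ the solution is oscillatory, ψ ∝ e^{±ikx} with k = √(2m(E − V₀))/ℏ.
k = √(2 × 1 × 0.22) = 0.6633.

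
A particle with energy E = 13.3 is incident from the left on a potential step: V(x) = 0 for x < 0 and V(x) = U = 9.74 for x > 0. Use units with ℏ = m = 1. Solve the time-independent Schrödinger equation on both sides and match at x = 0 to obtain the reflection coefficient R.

The wavenumbers are k₁ = √(2mE)/ℏ = 5.158 on the left and k₂ = √(2m(E − U))/ℏ = 2.668 on the right.
Matching ψ and ψ′ at x = 0 gives r = (k₁ − k₂)/(k₁ + k₂), so R = r² = 0.1012 and T = 1 − R = 0.8988.

R = 0.101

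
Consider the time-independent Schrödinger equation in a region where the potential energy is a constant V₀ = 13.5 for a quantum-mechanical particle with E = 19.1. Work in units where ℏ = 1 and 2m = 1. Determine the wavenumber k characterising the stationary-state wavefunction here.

With E > V₀ the solution is oscillatory, ψ ∝ e^{±ikx} with k = √(2m(E − V₀))/ℏ.
k = √(2 × 0.5 × 5.6) = 2.366.

k = 2.37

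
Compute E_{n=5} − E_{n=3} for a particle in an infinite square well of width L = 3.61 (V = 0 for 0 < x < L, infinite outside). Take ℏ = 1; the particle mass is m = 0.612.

E_n = n²π²ℏ²/(2mL²), so ΔE = (5² − 3²) π²ℏ²/(2mL²).
ΔE = 16 × π² / (2 × 0.612 × 3.61²) = 9.900.

ΔE = 9.90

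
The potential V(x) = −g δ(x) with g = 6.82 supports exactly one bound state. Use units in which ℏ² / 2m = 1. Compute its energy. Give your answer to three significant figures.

The bound state is ψ(x) = √κ e^{−κ|x|}. The derivative jump ψ'(0⁺) − ψ'(0⁻) = −(2mg/ℏ²)ψ(0) fixes κ = mg/ℏ² = 3.410.
Then E = −ℏ²κ²/(2m) = −mg²/(2ℏ²) = -11.63.

E = -11.6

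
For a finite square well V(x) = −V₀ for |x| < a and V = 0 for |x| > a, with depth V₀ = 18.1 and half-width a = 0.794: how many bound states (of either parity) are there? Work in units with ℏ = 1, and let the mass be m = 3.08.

N = 6

The dimensionless depth is z₀ = a√(2mV₀)/ℏ = 0.794 × √(111.5) = 8.384.
The even/odd transcendental equations gain one root per π/2 in z₀, giving N = 1 + ⌊2z₀/π⌋ = 1 + ⌊5.337⌋ = 6.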